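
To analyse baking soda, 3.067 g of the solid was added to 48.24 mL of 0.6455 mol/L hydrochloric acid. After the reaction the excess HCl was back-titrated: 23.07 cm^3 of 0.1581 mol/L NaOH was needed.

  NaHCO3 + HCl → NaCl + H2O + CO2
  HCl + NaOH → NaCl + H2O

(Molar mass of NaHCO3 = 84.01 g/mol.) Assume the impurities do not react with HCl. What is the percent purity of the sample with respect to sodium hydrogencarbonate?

75.30 %

n(HCl) added = 0.04824 × 0.6455 = 0.03114 mol
n(NaOH) used in back-titration = 0.02307 × 0.1581 = 3.647 × 10^-3 mol
n(HCl) left over = 3.647 × 10^-3 mol (1:1 ratio)
n(HCl) consumed by analyte = 0.03114 − 3.647 × 10^-3 = 0.02749 mol
n(NaHCO3) = 0.02749 mol (1:1 ratio)
mass of NaHCO3 = 0.02749 × 84.01 = 2.310 g
% NaHCO3 = 2.310 / 3.067 × 100 = 75.30 %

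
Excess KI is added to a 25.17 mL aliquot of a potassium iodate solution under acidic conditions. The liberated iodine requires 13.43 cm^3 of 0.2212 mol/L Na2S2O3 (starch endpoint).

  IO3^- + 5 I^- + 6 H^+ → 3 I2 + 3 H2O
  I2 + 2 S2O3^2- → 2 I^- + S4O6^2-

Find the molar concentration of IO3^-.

0.01967 mol/L

n(S2O3^2-) = 0.01343 × 0.2212 = 2.971 × 10^-3 mol
n(I2) = n(S2O3^2-)/2 = 1.485 × 10^-3 mol
From the 1:3 ratio, n(IO3^-) in the aliquot = 1/3 × 1.485 × 10^-3 = 4.951 × 10^-4 mol
[IO3^-] = 4.951 × 10^-4 / 0.02517 = 0.01967 mol/L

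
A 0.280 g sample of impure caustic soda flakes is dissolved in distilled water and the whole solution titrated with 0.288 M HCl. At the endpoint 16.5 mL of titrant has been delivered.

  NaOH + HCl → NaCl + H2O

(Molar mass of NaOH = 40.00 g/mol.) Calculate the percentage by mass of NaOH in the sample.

n(HCl) = 0.0165 L × 0.288 mol/L = 4.75 × 10^-3 mol
n(NaOH) = 4.75 × 10^-3 mol (1:1 ratio)
mass of NaOH = 4.75 × 10^-3 × 40.00 g/mol = 0.190 g
% NaOH = 0.190 / 0.280 × 100 = 67.9 %

67.9 %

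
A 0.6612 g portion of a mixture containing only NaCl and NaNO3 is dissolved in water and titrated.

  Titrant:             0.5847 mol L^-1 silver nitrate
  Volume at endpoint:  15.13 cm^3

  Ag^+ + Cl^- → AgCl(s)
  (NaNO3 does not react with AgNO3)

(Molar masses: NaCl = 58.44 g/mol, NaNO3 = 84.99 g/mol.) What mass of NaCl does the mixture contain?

n(AgNO3) = 0.01513 × 0.5847 = 8.847 × 10^-3 mol
Let x = n(NaCl), y = n(NaNO3).
Titrant: 1x = 8.847 × 10^-3;  mass: 58.44x + 84.99y = 0.6612
Solving, x = 8.847 × 10^-3 mol, y = 1.697 × 10^-3 mol
mass of NaCl = 8.847 × 10^-3 × 58.44 = 0.5170 g

0.5170 g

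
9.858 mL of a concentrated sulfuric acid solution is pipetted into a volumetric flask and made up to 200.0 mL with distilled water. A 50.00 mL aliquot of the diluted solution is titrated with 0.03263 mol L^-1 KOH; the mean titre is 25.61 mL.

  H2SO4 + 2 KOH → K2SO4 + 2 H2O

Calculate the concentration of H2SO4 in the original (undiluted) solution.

n(KOH) = 0.02561 × 0.03263 = 8.357 × 10^-4 mol
From the 1:2 ratio, n(H2SO4) in the aliquot = 1/2 × 8.357 × 10^-4 = 4.178 × 10^-4 mol
[H2SO4]_dilute = 4.178 × 10^-4 / 0.05000 = 0.008357 mol/L
Dilution factor = 200.0 / 9.858 = 20.29
[H2SO4]_stock = 0.008357 × 20.29 = 0.1695 mol/L

0.1695 mol/L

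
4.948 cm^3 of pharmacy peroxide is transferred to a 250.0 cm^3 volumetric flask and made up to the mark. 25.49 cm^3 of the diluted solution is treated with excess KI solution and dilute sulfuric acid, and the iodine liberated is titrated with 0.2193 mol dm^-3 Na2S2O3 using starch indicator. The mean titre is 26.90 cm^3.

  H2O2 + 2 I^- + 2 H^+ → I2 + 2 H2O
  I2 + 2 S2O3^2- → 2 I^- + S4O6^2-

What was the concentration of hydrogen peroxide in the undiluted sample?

n(S2O3^2-) = 0.02690 × 0.2193 = 5.899 × 10^-3 mol
n(I2) = n(S2O3^2-)/2 = 2.950 × 10^-3 mol
n(H2O2) in the aliquot = 2.950 × 10^-3 mol (1:1 ratio)
[H2O2]_dilute = 2.950 × 10^-3 / 0.02549 = 0.1157 mol/L
[H2O2]_original = 0.1157 × 250.0/4.948 = 5.847 mol/L

5.847 mol/L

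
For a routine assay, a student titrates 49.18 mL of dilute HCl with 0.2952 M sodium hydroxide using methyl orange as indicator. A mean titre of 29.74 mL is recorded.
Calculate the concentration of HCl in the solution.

0.1785 M

HCl + NaOH → NaCl + H2O
n(NaOH) = 0.02974 L × 0.2952 mol/L = 8.779 × 10^-3 mol
n(HCl) = 8.779 × 10^-3 mol (1:1 mole ratio)
[HCl] = 8.779 × 10^-3 mol / 0.04918 L = 0.1785 mol/L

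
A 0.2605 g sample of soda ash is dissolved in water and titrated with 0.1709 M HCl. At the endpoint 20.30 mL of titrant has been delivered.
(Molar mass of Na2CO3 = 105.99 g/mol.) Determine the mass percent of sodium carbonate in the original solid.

Na2CO3 + 2 HCl → 2 NaCl + H2O + CO2
n(HCl) = 0.02030 L × 0.1709 mol/L = 3.469 × 10^-3 mol
From the 1:2 ratio, n(Na2CO3) = 1/2 × 3.469 × 10^-3 = 1.735 × 10^-3 mol
mass of Na2CO3 = 1.735 × 10^-3 × 105.99 g/mol = 0.1839 g
% Na2CO3 = 0.1839 / 0.2605 × 100 = 70.58 %

70.58 %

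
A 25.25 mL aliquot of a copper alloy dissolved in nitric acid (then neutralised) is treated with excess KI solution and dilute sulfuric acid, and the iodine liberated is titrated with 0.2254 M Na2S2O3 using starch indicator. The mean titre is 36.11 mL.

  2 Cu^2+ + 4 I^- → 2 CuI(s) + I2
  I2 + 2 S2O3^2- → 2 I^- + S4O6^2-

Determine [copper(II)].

n(S2O3^2-) = 0.03611 × 0.2254 = 8.139 × 10^-3 mol
n(I2) = n(S2O3^2-)/2 = 4.070 × 10^-3 mol
From the 2:1 ratio, n(Cu2+) in the aliquot = 2/1 × 4.070 × 10^-3 = 8.139 × 10^-3 mol
[Cu2+] = 8.139 × 10^-3 / 0.02525 = 0.3223 mol/L

0.3223 M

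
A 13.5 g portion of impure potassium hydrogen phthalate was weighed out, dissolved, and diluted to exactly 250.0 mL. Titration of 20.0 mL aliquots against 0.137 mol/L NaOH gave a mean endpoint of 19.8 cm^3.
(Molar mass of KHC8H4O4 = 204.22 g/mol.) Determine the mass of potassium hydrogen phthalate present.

KHC8H4O4 + NaOH → KNaC8H4O4 + H2O
n(NaOH) per titration = 0.0198 × 0.137 = 2.71 × 10^-3 mol
n(KHC8H4O4) in each aliquot = 2.71 × 10^-3 mol (1:1 ratio)
n(KHC8H4O4) in the whole flask = 2.71 × 10^-3 × 250.0/20.0 = 0.0339 mol
mass of KHC8H4O4 = 0.0339 × 204.22 = 6.92 g

6.92 g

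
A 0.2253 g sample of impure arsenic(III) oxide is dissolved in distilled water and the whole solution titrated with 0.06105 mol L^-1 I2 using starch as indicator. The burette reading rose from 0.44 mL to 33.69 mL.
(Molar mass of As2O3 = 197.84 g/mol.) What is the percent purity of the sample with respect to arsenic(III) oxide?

89.13 %

As2O3 + 2 I2 + 2 H2O → As2O5 + 4 HI
n(I2) = 0.03325 L × 0.06105 mol/L = 2.030 × 10^-3 mol
From the 1:2 ratio, n(As2O3) = 1/2 × 2.030 × 10^-3 = 1.015 × 10^-3 mol
mass of As2O3 = 1.015 × 10^-3 × 197.84 g/mol = 0.2008 g
% As2O3 = 0.2008 / 0.2253 × 100 = 89.13 %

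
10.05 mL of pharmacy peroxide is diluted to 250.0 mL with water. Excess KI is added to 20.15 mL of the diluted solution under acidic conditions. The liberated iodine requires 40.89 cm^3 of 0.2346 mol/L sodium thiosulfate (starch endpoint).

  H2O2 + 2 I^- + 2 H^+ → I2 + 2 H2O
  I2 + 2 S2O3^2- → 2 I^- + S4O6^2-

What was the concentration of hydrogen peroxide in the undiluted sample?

n(S2O3^2-) = 0.04089 × 0.2346 = 9.593 × 10^-3 mol
n(I2) = n(S2O3^2-)/2 = 4.796 × 10^-3 mol
n(H2O2) in the aliquot = 4.796 × 10^-3 mol (1:1 ratio)
[H2O2]_dilute = 4.796 × 10^-3 / 0.02015 = 0.2380 mol/L
[H2O2]_original = 0.2380 × 250.0/10.05 = 5.921 mol/L

5.921 mol/L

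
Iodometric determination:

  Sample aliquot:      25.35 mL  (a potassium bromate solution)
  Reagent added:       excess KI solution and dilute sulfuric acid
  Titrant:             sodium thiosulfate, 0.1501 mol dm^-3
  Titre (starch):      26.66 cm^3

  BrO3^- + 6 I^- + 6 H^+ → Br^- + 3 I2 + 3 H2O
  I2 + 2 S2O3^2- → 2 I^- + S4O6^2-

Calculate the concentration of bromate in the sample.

n(S2O3^2-) = 0.02666 × 0.1501 = 4.002 × 10^-3 mol
n(I2) = n(S2O3^2-)/2 = 2.001 × 10^-3 mol
From the 1:3 ratio, n(BrO3^-) in the aliquot = 1/3 × 2.001 × 10^-3 = 6.669 × 10^-4 mol
[BrO3^-] = 6.669 × 10^-4 / 0.02535 = 0.02631 mol/L

0.02631 mol/L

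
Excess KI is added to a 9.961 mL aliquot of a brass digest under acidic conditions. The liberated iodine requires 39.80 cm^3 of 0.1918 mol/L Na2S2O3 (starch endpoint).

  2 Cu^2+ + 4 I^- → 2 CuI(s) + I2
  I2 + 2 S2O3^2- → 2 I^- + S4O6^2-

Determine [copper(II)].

n(S2O3^2-) = 0.03980 × 0.1918 = 7.634 × 10^-3 mol
n(I2) = n(S2O3^2-)/2 = 3.817 × 10^-3 mol
From the 2:1 ratio, n(Cu2+) in the aliquot = 2/1 × 3.817 × 10^-3 = 7.634 × 10^-3 mol
[Cu2+] = 7.634 × 10^-3 / 0.009961 = 0.7664 mol/L

0.7664 mol/L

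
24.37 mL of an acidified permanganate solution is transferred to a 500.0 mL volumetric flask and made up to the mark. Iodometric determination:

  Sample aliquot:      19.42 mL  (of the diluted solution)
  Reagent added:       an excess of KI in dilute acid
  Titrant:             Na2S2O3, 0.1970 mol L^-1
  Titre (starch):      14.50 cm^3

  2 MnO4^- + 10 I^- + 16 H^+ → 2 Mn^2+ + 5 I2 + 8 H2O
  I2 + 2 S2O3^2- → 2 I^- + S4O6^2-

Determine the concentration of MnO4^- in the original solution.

0.6036 mol/L

n(S2O3^2-) = 0.01450 × 0.1970 = 2.857 × 10^-3 mol
n(I2) = n(S2O3^2-)/2 = 1.428 × 10^-3 mol
From the 2:5 ratio, n(MnO4^-) in the aliquot = 2/5 × 1.428 × 10^-3 = 5.713 × 10^-4 mol
[MnO4^-]_dilute = 5.713 × 10^-4 / 0.01942 = 0.02942 mol/L
[MnO4^-]_original = 0.02942 × 500.0/24.37 = 0.6036 mol/L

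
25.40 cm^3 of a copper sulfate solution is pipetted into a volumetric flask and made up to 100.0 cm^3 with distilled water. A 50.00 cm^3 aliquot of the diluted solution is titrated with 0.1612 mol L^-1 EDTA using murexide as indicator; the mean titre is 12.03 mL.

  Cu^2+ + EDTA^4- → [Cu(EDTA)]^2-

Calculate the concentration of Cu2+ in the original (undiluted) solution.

0.1527 mol/L

n(EDTA) = 0.01203 × 0.1612 = 1.939 × 10^-3 mol
n(Cu2+) in the aliquot = 1.939 × 10^-3 mol (1:1 ratio)
[Cu2+]_dilute = 1.939 × 10^-3 / 0.05000 = 0.03878 mol/L
Dilution factor = 100.0 / 25.40 = 3.937
[Cu2+]_stock = 0.03878 × 3.937 = 0.1527 mol/L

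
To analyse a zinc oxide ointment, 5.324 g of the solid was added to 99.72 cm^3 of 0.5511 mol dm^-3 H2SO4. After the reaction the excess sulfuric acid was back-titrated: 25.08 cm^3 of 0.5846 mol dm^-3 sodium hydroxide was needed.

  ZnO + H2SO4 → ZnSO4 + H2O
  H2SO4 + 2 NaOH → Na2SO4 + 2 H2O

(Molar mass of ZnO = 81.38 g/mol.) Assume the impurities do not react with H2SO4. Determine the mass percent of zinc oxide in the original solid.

72.80 %

n(H2SO4) added = 0.09972 × 0.5511 = 0.05496 mol
n(NaOH) used in back-titration = 0.02508 × 0.5846 = 0.01466 mol
From the 1:2 ratio, n(H2SO4) left over = 1/2 × 0.01466 = 7.331 × 10^-3 mol
n(H2SO4) consumed by analyte = 0.05496 − 7.331 × 10^-3 = 0.04762 mol
n(ZnO) = 0.04762 mol (1:1 ratio)
mass of ZnO = 0.04762 × 81.38 = 3.876 g
% ZnO = 3.876 / 5.324 × 100 = 72.80 %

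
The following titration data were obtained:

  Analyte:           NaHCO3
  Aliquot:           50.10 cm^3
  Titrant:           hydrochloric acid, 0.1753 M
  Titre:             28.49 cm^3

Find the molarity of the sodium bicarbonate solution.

0.09969 M

NaHCO3 + HCl → NaCl + H2O + CO2
n(HCl) = 0.02849 L × 0.1753 mol/L = 4.994 × 10^-3 mol
n(NaHCO3) = 4.994 × 10^-3 mol (1:1 mole ratio)
[NaHCO3] = 4.994 × 10^-3 mol / 0.05010 L = 0.09969 mol/L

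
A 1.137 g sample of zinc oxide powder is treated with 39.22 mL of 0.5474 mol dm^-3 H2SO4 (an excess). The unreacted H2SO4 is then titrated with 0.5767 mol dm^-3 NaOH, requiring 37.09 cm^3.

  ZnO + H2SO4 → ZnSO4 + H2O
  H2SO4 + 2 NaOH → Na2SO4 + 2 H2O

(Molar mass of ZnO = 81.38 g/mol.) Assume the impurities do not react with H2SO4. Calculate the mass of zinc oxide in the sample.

n(H2SO4) added = 0.03922 × 0.5474 = 0.02147 mol
n(NaOH) used in back-titration = 0.03709 × 0.5767 = 0.02139 mol
From the 1:2 ratio, n(H2SO4) left over = 1/2 × 0.02139 = 0.01069 mol
n(H2SO4) consumed by analyte = 0.02147 − 0.01069 = 0.01077 mol
n(ZnO) = 0.01077 mol (1:1 ratio)
mass of ZnO = 0.01077 × 81.38 = 0.8768 g

0.8768 g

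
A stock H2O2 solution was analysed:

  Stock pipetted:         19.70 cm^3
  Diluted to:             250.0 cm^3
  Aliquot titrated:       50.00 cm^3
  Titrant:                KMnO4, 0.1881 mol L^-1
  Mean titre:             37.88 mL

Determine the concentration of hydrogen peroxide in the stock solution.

2 MnO4^- + 5 H2O2 + 6 H^+ → 2 Mn^2+ + 5 O2 + 8 H2O
n(KMnO4) = 0.03788 × 0.1881 = 7.125 × 10^-3 mol
From the 5:2 ratio, n(H2O2) in the aliquot = 5/2 × 7.125 × 10^-3 = 0.01781 mol
[H2O2]_dilute = 0.01781 / 0.05000 = 0.3563 mol/L
Dilution factor = 250.0 / 19.70 = 12.69
[H2O2]_stock = 0.3563 × 12.69 = 4.521 mol/L

4.521 mol/L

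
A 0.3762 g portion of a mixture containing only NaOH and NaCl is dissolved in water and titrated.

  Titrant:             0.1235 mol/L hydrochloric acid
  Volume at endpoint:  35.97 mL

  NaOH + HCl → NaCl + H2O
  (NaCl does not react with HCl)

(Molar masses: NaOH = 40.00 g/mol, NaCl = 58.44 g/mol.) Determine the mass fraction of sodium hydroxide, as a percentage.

47.23 %

n(HCl) = 0.03597 × 0.1235 = 4.442 × 10^-3 mol
Let x = n(NaOH), y = n(NaCl).
Titrant: 1x = 4.442 × 10^-3;  mass: 40.00x + 58.44y = 0.3762
Solving, x = 4.442 × 10^-3 mol, y = 3.397 × 10^-3 mol
mass of NaOH = 4.442 × 10^-3 × 40.00 = 0.1777 g
% NaOH = 0.1777 / 0.3762 × 100 = 47.23 %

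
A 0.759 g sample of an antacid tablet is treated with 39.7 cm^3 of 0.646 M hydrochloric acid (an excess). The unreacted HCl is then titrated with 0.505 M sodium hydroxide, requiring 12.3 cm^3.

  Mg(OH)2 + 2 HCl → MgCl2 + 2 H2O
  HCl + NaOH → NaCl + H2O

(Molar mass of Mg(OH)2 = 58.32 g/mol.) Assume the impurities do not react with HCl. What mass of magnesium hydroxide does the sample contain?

0.567 g

n(HCl) added = 0.0397 × 0.646 = 0.0256 mol
n(NaOH) used in back-titration = 0.0123 × 0.505 = 6.21 × 10^-3 mol
n(HCl) left over = 6.21 × 10^-3 mol (1:1 ratio)
n(HCl) consumed by analyte = 0.0256 − 6.21 × 10^-3 = 0.0194 mol
From the 1:2 ratio, n(Mg(OH)2) = 1/2 × 0.0194 = 9.72 × 10^-3 mol
mass of Mg(OH)2 = 9.72 × 10^-3 × 58.32 = 0.567 g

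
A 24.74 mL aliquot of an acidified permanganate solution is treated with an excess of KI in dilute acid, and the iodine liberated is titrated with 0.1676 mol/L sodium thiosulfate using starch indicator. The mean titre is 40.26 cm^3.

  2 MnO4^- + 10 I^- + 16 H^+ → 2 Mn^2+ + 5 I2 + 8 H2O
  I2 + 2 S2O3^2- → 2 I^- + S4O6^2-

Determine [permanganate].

n(S2O3^2-) = 0.04026 × 0.1676 = 6.748 × 10^-3 mol
n(I2) = n(S2O3^2-)/2 = 3.374 × 10^-3 mol
From the 2:5 ratio, n(MnO4^-) in the aliquot = 2/5 × 3.374 × 10^-3 = 1.350 × 10^-3 mol
[MnO4^-] = 1.350 × 10^-3 / 0.02474 = 0.05455 mol/L

0.05455 mol/L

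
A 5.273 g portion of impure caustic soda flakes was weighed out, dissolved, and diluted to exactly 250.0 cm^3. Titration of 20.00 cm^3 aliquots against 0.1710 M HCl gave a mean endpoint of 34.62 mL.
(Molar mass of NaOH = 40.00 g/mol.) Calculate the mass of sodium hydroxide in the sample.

NaOH + HCl → NaCl + H2O
n(HCl) per titration = 0.03462 × 0.1710 = 5.920 × 10^-3 mol
n(NaOH) in each aliquot = 5.920 × 10^-3 mol (1:1 ratio)
n(NaOH) in the whole flask = 5.920 × 10^-3 × 250.0/20.00 = 0.07400 mol
mass of NaOH = 0.07400 × 40.00 = 2.960 g

2.960 g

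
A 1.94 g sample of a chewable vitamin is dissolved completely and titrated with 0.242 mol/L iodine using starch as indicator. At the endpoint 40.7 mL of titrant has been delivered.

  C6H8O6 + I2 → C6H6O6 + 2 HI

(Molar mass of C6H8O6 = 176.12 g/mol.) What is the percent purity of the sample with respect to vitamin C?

89.4 %

n(I2) = 0.0407 L × 0.242 mol/L = 9.85 × 10^-3 mol
n(C6H8O6) = 9.85 × 10^-3 mol (1:1 ratio)
mass of C6H8O6 = 9.85 × 10^-3 × 176.12 g/mol = 1.73 g
% C6H8O6 = 1.73 / 1.94 × 100 = 89.4 %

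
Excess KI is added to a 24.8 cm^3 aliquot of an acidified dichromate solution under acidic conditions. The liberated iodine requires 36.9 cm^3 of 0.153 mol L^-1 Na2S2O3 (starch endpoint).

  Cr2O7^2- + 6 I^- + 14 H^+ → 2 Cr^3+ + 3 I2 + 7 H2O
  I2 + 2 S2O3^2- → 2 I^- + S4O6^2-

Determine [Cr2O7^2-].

0.0379 mol/L

n(S2O3^2-) = 0.0369 × 0.153 = 5.65 × 10^-3 mol
n(I2) = n(S2O3^2-)/2 = 2.82 × 10^-3 mol
From the 1:3 ratio, n(Cr2O7^2-) in the aliquot = 1/3 × 2.82 × 10^-3 = 9.41 × 10^-4 mol
[Cr2O7^2-] = 9.41 × 10^-4 / 0.0248 = 0.0379 mol/L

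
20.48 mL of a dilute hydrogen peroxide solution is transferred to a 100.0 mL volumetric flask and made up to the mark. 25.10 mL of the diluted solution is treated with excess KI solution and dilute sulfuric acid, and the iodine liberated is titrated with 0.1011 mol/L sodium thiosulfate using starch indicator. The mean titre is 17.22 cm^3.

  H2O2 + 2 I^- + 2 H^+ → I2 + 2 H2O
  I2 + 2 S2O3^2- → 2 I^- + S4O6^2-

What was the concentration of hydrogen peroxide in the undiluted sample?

n(S2O3^2-) = 0.01722 × 0.1011 = 1.741 × 10^-3 mol
n(I2) = n(S2O3^2-)/2 = 8.705 × 10^-4 mol
n(H2O2) in the aliquot = 8.705 × 10^-4 mol (1:1 ratio)
[H2O2]_dilute = 8.705 × 10^-4 / 0.02510 = 0.03468 mol/L
[H2O2]_original = 0.03468 × 100.0/20.48 = 0.1693 mol/L

0.1693 mol/L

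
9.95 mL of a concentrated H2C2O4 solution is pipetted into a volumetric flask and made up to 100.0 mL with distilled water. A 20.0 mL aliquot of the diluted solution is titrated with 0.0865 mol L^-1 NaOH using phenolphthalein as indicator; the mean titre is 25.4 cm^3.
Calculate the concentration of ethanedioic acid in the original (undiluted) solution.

0.552 mol/L

H2C2O4 + 2 NaOH → Na2C2O4 + 2 H2O
n(NaOH) = 0.0254 × 0.0865 = 2.20 × 10^-3 mol
From the 1:2 ratio, n(H2C2O4) in the aliquot = 1/2 × 2.20 × 10^-3 = 1.10 × 10^-3 mol
[H2C2O4]_dilute = 1.10 × 10^-3 / 0.0200 = 0.0549 mol/L
Dilution factor = 100.0 / 9.95 = 10.05
[H2C2O4]_stock = 0.0549 × 10.05 = 0.552 mol/L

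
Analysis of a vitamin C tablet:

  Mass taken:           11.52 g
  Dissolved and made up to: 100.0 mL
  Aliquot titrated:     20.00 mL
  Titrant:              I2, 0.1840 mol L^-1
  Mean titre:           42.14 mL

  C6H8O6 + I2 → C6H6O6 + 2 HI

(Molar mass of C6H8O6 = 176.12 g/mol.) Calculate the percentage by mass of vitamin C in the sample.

n(I2) per titration = 0.04214 × 0.1840 = 7.754 × 10^-3 mol
n(C6H8O6) in each aliquot = 7.754 × 10^-3 mol (1:1 ratio)
n(C6H8O6) in the whole flask = 7.754 × 10^-3 × 100.0/20.00 = 0.03877 mol
mass of C6H8O6 = 0.03877 × 176.12 = 6.828 g
% C6H8O6 = 6.828 / 11.52 × 100 = 59.27 %

59.27 %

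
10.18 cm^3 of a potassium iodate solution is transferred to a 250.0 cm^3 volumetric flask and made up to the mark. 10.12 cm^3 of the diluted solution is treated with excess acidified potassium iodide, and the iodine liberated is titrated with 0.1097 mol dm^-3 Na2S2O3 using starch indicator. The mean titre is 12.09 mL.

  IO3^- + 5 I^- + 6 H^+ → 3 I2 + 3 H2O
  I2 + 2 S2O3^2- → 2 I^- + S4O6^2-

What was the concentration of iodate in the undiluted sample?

n(S2O3^2-) = 0.01209 × 0.1097 = 1.326 × 10^-3 mol
n(I2) = n(S2O3^2-)/2 = 6.631 × 10^-4 mol
From the 1:3 ratio, n(IO3^-) in the aliquot = 1/3 × 6.631 × 10^-4 = 2.210 × 10^-4 mol
[IO3^-]_dilute = 2.210 × 10^-4 / 0.01012 = 0.02184 mol/L
[IO3^-]_original = 0.02184 × 250.0/10.18 = 0.5364 mol/L

0.5364 mol/L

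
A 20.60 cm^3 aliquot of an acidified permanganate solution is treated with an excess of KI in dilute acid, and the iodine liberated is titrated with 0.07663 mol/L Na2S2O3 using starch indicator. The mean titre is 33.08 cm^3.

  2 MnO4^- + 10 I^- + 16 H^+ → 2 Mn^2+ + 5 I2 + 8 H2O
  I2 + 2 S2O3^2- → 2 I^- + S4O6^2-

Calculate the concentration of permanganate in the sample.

n(S2O3^2-) = 0.03308 × 0.07663 = 2.535 × 10^-3 mol
n(I2) = n(S2O3^2-)/2 = 1.267 × 10^-3 mol
From the 2:5 ratio, n(MnO4^-) in the aliquot = 2/5 × 1.267 × 10^-3 = 5.070 × 10^-4 mol
[MnO4^-] = 5.070 × 10^-4 / 0.02060 = 0.02461 mol/L

0.02461 mol/L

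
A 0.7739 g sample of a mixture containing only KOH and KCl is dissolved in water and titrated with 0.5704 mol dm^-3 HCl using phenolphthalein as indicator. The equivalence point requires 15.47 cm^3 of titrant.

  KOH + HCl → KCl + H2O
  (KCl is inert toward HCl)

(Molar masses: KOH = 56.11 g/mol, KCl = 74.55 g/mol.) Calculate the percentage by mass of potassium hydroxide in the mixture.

63.98 %

n(HCl) = 0.01547 × 0.5704 = 8.824 × 10^-3 mol
Let x = n(KOH), y = n(KCl).
Titrant: 1x = 8.824 × 10^-3;  mass: 56.11x + 74.55y = 0.7739
Solving, x = 8.824 × 10^-3 mol, y = 3.740 × 10^-3 mol
mass of KOH = 8.824 × 10^-3 × 56.11 = 0.4951 g
% KOH = 0.4951 / 0.7739 × 100 = 63.98 %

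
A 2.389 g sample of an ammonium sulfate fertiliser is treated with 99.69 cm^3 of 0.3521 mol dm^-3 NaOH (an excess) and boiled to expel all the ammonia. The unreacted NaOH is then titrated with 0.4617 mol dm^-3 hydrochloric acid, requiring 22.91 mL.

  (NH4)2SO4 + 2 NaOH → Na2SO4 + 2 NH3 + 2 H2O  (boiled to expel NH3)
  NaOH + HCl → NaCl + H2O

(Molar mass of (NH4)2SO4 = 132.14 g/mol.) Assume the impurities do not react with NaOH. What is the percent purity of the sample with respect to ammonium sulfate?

67.82 %

n(NaOH) added = 0.09969 × 0.3521 = 0.03510 mol
n(HCl) used in back-titration = 0.02291 × 0.4617 = 0.01058 mol
n(NaOH) left over = 0.01058 mol (1:1 ratio)
n(NaOH) consumed by analyte = 0.03510 − 0.01058 = 0.02452 mol
From the 1:2 ratio, n((NH4)2SO4) = 1/2 × 0.02452 = 0.01226 mol
mass of (NH4)2SO4 = 0.01226 × 132.14 = 1.620 g
% (NH4)2SO4 = 1.620 / 2.389 × 100 = 67.82 %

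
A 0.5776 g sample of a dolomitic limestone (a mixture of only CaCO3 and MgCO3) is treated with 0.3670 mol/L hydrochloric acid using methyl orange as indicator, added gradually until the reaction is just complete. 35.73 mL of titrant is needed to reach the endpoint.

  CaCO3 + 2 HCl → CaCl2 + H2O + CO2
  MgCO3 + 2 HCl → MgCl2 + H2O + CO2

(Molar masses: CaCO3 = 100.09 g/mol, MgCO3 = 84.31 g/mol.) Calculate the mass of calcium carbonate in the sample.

0.1575 g

n(HCl) = 0.03573 × 0.3670 = 0.01311 mol
Let x = n(CaCO3), y = n(MgCO3).
Titrant: 2x + 2y = 0.01311;  mass: 100.09x + 84.31y = 0.5776
Solving, x = 1.573 × 10^-3 mol, y = 4.983 × 10^-3 mol
mass of CaCO3 = 1.573 × 10^-3 × 100.09 = 0.1575 g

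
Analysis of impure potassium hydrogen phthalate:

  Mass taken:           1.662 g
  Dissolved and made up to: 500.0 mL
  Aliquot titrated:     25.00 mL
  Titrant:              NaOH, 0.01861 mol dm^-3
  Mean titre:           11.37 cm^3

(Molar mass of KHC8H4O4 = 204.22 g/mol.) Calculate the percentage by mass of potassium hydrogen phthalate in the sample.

52.00 %

KHC8H4O4 + NaOH → KNaC8H4O4 + H2O
n(NaOH) per titration = 0.01137 × 0.01861 = 2.116 × 10^-4 mol
n(KHC8H4O4) in each aliquot = 2.116 × 10^-4 mol (1:1 ratio)
n(KHC8H4O4) in the whole flask = 2.116 × 10^-4 × 500.0/25.00 = 4.232 × 10^-3 mol
mass of KHC8H4O4 = 4.232 × 10^-3 × 204.22 = 0.8642 g
% KHC8H4O4 = 0.8642 / 1.662 × 100 = 52.00 %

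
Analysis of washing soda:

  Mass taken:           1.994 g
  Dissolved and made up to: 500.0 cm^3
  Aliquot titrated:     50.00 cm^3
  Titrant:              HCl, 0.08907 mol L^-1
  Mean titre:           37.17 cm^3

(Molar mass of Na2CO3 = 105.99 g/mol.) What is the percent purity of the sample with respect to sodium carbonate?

Na2CO3 + 2 HCl → 2 NaCl + H2O + CO2
n(HCl) per titration = 0.03717 × 0.08907 = 3.311 × 10^-3 mol
From the 1:2 ratio, n(Na2CO3) in each aliquot = 1/2 × 3.311 × 10^-3 = 1.655 × 10^-3 mol
n(Na2CO3) in the whole flask = 1.655 × 10^-3 × 500.0/50.00 = 0.01655 mol
mass of Na2CO3 = 0.01655 × 105.99 = 1.755 g
% Na2CO3 = 1.755 / 1.994 × 100 = 87.99 %

87.99 %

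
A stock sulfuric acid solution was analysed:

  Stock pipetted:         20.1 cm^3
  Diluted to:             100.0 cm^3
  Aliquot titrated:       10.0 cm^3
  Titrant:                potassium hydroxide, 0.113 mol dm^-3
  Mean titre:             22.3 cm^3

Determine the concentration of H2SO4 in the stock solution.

H2SO4 + 2 KOH → K2SO4 + 2 H2O
n(KOH) = 0.0223 × 0.113 = 2.52 × 10^-3 mol
From the 1:2 ratio, n(H2SO4) in the aliquot = 1/2 × 2.52 × 10^-3 = 1.26 × 10^-3 mol
[H2SO4]_dilute = 1.26 × 10^-3 / 0.0100 = 0.126 mol/L
Dilution factor = 100.0 / 20.1 = 4.975
[H2SO4]_stock = 0.126 × 4.975 = 0.627 mol/L

0.627 mol/L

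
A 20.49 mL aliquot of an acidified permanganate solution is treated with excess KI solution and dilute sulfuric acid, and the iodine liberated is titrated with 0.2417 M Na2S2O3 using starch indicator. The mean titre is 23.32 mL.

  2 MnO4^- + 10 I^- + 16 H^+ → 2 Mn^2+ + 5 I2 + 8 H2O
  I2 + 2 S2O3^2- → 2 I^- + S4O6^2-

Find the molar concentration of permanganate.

0.05502 M

n(S2O3^2-) = 0.02332 × 0.2417 = 5.636 × 10^-3 mol
n(I2) = n(S2O3^2-)/2 = 2.818 × 10^-3 mol
From the 2:5 ratio, n(MnO4^-) in the aliquot = 2/5 × 2.818 × 10^-3 = 1.127 × 10^-3 mol
[MnO4^-] = 1.127 × 10^-3 / 0.02049 = 0.05502 mol/L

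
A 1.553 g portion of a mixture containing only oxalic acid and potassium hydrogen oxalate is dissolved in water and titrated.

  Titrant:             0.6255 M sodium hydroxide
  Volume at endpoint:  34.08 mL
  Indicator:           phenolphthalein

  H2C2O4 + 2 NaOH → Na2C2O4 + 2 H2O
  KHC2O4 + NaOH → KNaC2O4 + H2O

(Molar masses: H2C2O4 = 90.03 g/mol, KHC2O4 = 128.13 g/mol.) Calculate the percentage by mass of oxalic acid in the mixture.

n(NaOH) = 0.03408 × 0.6255 = 0.02132 mol
Let x = n(H2C2O4), y = n(KHC2O4).
Titrant: 2x + 1y = 0.02132;  mass: 90.03x + 128.13y = 1.553
Solving, x = 7.089 × 10^-3 mol, y = 7.140 × 10^-3 mol
mass of H2C2O4 = 7.089 × 10^-3 × 90.03 = 0.6382 g
% H2C2O4 = 0.6382 / 1.553 × 100 = 41.09 %

41.09 %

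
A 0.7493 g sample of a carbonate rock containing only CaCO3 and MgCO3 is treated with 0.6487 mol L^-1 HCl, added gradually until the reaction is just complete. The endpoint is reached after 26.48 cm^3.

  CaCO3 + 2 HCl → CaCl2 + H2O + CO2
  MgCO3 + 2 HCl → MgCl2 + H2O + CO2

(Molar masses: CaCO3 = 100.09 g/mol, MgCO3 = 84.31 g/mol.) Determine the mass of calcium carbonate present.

n(HCl) = 0.02648 × 0.6487 = 0.01718 mol
Let x = n(CaCO3), y = n(MgCO3).
Titrant: 2x + 2y = 0.01718;  mass: 100.09x + 84.31y = 0.7493
Solving, x = 1.596 × 10^-3 mol, y = 6.993 × 10^-3 mol
mass of CaCO3 = 1.596 × 10^-3 × 100.09 = 0.1597 g

0.1597 g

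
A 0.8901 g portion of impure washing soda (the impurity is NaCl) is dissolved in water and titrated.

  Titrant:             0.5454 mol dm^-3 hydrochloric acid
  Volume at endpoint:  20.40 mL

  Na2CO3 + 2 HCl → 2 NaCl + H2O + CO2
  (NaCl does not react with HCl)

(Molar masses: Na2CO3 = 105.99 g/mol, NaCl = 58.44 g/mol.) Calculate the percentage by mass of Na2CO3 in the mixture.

66.24 %

n(HCl) = 0.02040 × 0.5454 = 0.01113 mol
Let x = n(Na2CO3), y = n(NaCl).
Titrant: 2x = 0.01113;  mass: 105.99x + 58.44y = 0.8901
Solving, x = 5.563 × 10^-3 mol, y = 5.141 × 10^-3 mol
mass of Na2CO3 = 5.563 × 10^-3 × 105.99 = 0.5896 g
% Na2CO3 = 0.5896 / 0.8901 × 100 = 66.24 %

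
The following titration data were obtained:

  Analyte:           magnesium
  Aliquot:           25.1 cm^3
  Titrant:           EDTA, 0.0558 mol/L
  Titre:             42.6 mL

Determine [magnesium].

0.0947 mol/L

Mg^2+ + EDTA^4- → [Mg(EDTA)]^2-
n(EDTA) = 0.0426 L × 0.0558 mol/L = 2.38 × 10^-3 mol
n(Mg2+) = 2.38 × 10^-3 mol (1:1 mole ratio)
[Mg2+] = 2.38 × 10^-3 mol / 0.0251 L = 0.0947 mol/L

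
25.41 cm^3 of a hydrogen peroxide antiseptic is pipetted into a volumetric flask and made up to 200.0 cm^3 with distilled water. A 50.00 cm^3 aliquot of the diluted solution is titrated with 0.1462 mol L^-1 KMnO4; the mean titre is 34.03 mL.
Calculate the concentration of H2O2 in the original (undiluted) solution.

2 MnO4^- + 5 H2O2 + 6 H^+ → 2 Mn^2+ + 5 O2 + 8 H2O
n(KMnO4) = 0.03403 × 0.1462 = 4.975 × 10^-3 mol
From the 5:2 ratio, n(H2O2) in the aliquot = 5/2 × 4.975 × 10^-3 = 0.01244 mol
[H2O2]_dilute = 0.01244 / 0.05000 = 0.2488 mol/L
Dilution factor = 200.0 / 25.41 = 7.871
[H2O2]_stock = 0.2488 × 7.871 = 1.958 mol/L

1.958 mol/L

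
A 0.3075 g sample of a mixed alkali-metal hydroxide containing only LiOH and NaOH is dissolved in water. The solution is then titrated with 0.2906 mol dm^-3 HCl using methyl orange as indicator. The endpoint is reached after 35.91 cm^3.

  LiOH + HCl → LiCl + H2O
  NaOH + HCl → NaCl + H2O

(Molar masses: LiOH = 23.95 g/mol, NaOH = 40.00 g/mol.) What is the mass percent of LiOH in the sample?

n(HCl) = 0.03591 × 0.2906 = 0.01044 mol
Let x = n(LiOH), y = n(NaOH).
Titrant: 1x + 1y = 0.01044;  mass: 23.95x + 40.00y = 0.3075
Solving, x = 6.848 × 10^-3 mol, y = 3.587 × 10^-3 mol
mass of LiOH = 6.848 × 10^-3 × 23.95 = 0.1640 g
% LiOH = 0.1640 / 0.3075 × 100 = 53.34 %

53.34 %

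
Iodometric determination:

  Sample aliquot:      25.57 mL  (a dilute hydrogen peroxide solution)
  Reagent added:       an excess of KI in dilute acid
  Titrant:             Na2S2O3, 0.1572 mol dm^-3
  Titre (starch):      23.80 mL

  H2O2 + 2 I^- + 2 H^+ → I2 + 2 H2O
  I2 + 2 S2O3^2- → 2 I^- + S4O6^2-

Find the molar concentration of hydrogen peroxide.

0.07316 mol/L

n(S2O3^2-) = 0.02380 × 0.1572 = 3.741 × 10^-3 mol
n(I2) = n(S2O3^2-)/2 = 1.871 × 10^-3 mol
n(H2O2) in the aliquot = 1.871 × 10^-3 mol (1:1 ratio)
[H2O2] = 1.871 × 10^-3 / 0.02557 = 0.07316 mol/L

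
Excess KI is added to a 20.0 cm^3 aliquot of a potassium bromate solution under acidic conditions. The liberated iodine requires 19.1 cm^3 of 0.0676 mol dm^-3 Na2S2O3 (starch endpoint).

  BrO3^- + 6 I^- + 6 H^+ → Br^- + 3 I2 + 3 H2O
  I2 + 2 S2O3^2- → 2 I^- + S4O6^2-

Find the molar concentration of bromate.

n(S2O3^2-) = 0.0191 × 0.0676 = 1.29 × 10^-3 mol
n(I2) = n(S2O3^2-)/2 = 6.46 × 10^-4 mol
From the 1:3 ratio, n(BrO3^-) in the aliquot = 1/3 × 6.46 × 10^-4 = 2.15 × 10^-4 mol
[BrO3^-] = 2.15 × 10^-4 / 0.0200 = 0.0108 mol/L

0.0108 mol/L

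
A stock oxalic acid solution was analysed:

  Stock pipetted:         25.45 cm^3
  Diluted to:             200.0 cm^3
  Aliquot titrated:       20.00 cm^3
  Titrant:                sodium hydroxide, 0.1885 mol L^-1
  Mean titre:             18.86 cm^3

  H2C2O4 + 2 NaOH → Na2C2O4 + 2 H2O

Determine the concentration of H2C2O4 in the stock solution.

0.6984 mol/L

n(NaOH) = 0.01886 × 0.1885 = 3.555 × 10^-3 mol
From the 1:2 ratio, n(H2C2O4) in the aliquot = 1/2 × 3.555 × 10^-3 = 1.778 × 10^-3 mol
[H2C2O4]_dilute = 1.778 × 10^-3 / 0.02000 = 0.08888 mol/L
Dilution factor = 200.0 / 25.45 = 7.859
[H2C2O4]_stock = 0.08888 × 7.859 = 0.6984 mol/L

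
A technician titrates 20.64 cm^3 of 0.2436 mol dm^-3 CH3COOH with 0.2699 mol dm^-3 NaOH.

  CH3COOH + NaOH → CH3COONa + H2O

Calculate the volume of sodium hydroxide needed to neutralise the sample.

n(CH3COOH) = 0.02064 L × 0.2436 mol/L = 5.028 × 10^-3 mol
n(NaOH) = 5.028 × 10^-3 mol (1:1 stoichiometry)
V(NaOH) = 5.028 × 10^-3 mol / 0.2699 mol/L = 0.01863 L = 18.63 mL

18.63 mL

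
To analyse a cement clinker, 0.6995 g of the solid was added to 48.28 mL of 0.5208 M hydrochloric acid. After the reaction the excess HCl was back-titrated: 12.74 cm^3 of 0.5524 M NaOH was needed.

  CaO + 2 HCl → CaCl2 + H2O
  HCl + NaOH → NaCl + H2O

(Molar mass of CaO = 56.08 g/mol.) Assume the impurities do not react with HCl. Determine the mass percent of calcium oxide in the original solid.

72.58 %

n(HCl) added = 0.04828 × 0.5208 = 0.02514 mol
n(NaOH) used in back-titration = 0.01274 × 0.5524 = 7.038 × 10^-3 mol
n(HCl) left over = 7.038 × 10^-3 mol (1:1 ratio)
n(HCl) consumed by analyte = 0.02514 − 7.038 × 10^-3 = 0.01811 mol
From the 1:2 ratio, n(CaO) = 1/2 × 0.01811 = 9.053 × 10^-3 mol
mass of CaO = 9.053 × 10^-3 × 56.08 = 0.5077 g
% CaO = 0.5077 / 0.6995 × 100 = 72.58 %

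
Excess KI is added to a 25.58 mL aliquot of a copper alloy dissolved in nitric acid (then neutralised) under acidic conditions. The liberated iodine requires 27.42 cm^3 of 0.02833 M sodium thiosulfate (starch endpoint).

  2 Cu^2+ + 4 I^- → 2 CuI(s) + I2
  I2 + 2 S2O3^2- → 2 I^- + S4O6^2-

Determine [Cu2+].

n(S2O3^2-) = 0.02742 × 0.02833 = 7.768 × 10^-4 mol
n(I2) = n(S2O3^2-)/2 = 3.884 × 10^-4 mol
From the 2:1 ratio, n(Cu2+) in the aliquot = 2/1 × 3.884 × 10^-4 = 7.768 × 10^-4 mol
[Cu2+] = 7.768 × 10^-4 / 0.02558 = 0.03037 mol/L

0.03037 M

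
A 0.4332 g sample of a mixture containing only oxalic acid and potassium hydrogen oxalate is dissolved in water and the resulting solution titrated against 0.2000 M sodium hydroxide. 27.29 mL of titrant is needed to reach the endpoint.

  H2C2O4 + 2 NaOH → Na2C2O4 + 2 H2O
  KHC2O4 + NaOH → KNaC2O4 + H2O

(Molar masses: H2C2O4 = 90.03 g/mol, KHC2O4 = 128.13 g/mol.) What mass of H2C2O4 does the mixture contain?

0.1441 g

n(NaOH) = 0.02729 × 0.2000 = 5.458 × 10^-3 mol
Let x = n(H2C2O4), y = n(KHC2O4).
Titrant: 2x + 1y = 5.458 × 10^-3;  mass: 90.03x + 128.13y = 0.4332
Solving, x = 1.601 × 10^-3 mol, y = 2.256 × 10^-3 mol
mass of H2C2O4 = 1.601 × 10^-3 × 90.03 = 0.1441 g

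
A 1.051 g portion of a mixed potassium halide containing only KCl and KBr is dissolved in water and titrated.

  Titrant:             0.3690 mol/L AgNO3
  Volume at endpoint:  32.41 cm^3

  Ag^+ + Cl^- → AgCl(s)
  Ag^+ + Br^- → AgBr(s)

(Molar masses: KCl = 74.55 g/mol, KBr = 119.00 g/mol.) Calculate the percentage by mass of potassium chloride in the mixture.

59.39 %

n(AgNO3) = 0.03241 × 0.3690 = 0.01196 mol
Let x = n(KCl), y = n(KBr).
Titrant: 1x + 1y = 0.01196;  mass: 74.55x + 119.00y = 1.051
Solving, x = 8.372 × 10^-3 mol, y = 3.587 × 10^-3 mol
mass of KCl = 8.372 × 10^-3 × 74.55 = 0.6242 g
% KCl = 0.6242 / 1.051 × 100 = 59.39 %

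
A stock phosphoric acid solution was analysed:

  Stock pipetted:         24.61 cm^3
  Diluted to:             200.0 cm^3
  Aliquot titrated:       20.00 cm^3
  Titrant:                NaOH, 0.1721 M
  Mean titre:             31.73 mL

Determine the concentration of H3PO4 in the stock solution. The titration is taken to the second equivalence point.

1.109 M

H3PO4 + 2 NaOH → Na2HPO4 + 2 H2O
n(NaOH) = 0.03173 × 0.1721 = 5.461 × 10^-3 mol
From the 1:2 ratio, n(H3PO4) in the aliquot = 1/2 × 5.461 × 10^-3 = 2.730 × 10^-3 mol
[H3PO4]_dilute = 2.730 × 10^-3 / 0.02000 = 0.1365 mol/L
Dilution factor = 200.0 / 24.61 = 8.127
[H3PO4]_stock = 0.1365 × 8.127 = 1.109 mol/L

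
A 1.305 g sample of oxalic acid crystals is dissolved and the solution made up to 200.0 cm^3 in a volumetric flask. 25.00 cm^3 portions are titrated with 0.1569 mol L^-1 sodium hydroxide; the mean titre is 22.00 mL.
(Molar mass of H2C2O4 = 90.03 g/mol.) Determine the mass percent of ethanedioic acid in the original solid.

H2C2O4 + 2 NaOH → Na2C2O4 + 2 H2O
n(NaOH) per titration = 0.02200 × 0.1569 = 3.452 × 10^-3 mol
From the 1:2 ratio, n(H2C2O4) in each aliquot = 1/2 × 3.452 × 10^-3 = 1.726 × 10^-3 mol
n(H2C2O4) in the whole flask = 1.726 × 10^-3 × 200.0/25.00 = 0.01381 mol
mass of H2C2O4 = 0.01381 × 90.03 = 1.243 g
% H2C2O4 = 1.243 / 1.305 × 100 = 95.25 %

95.25 %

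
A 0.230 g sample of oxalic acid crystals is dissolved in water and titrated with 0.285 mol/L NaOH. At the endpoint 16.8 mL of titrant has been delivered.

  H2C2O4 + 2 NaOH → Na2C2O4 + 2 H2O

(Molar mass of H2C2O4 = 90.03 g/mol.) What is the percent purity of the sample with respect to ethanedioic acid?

n(NaOH) = 0.0168 L × 0.285 mol/L = 4.79 × 10^-3 mol
From the 1:2 ratio, n(H2C2O4) = 1/2 × 4.79 × 10^-3 = 2.39 × 10^-3 mol
mass of H2C2O4 = 2.39 × 10^-3 × 90.03 g/mol = 0.216 g
% H2C2O4 = 0.216 / 0.230 × 100 = 93.7 %

93.7 %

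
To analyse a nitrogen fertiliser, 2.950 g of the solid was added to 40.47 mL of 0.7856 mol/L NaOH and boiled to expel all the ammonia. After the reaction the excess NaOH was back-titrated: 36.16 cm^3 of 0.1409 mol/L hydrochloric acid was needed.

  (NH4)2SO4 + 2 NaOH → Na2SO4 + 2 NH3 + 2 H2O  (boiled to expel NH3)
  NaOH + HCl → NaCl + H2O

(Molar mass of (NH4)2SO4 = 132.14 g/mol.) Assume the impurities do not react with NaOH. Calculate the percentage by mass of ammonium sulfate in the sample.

59.80 %

n(NaOH) added = 0.04047 × 0.7856 = 0.03179 mol
n(HCl) used in back-titration = 0.03616 × 0.1409 = 5.095 × 10^-3 mol
n(NaOH) left over = 5.095 × 10^-3 mol (1:1 ratio)
n(NaOH) consumed by analyte = 0.03179 − 5.095 × 10^-3 = 0.02670 mol
From the 1:2 ratio, n((NH4)2SO4) = 1/2 × 0.02670 = 0.01335 mol
mass of (NH4)2SO4 = 0.01335 × 132.14 = 1.764 g
% (NH4)2SO4 = 1.764 / 2.950 × 100 = 59.80 %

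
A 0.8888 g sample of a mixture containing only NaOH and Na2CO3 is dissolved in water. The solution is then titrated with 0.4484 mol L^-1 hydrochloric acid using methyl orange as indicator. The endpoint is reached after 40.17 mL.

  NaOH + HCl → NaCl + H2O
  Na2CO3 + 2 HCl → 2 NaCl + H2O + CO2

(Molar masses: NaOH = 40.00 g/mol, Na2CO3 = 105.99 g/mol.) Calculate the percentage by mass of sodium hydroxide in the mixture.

22.77 %

n(HCl) = 0.04017 × 0.4484 = 0.01801 mol
Let x = n(NaOH), y = n(Na2CO3).
Titrant: 1x + 2y = 0.01801;  mass: 40.00x + 105.99y = 0.8888
Solving, x = 5.060 × 10^-3 mol, y = 6.476 × 10^-3 mol
mass of NaOH = 5.060 × 10^-3 × 40.00 = 0.2024 g
% NaOH = 0.2024 / 0.8888 × 100 = 22.77 %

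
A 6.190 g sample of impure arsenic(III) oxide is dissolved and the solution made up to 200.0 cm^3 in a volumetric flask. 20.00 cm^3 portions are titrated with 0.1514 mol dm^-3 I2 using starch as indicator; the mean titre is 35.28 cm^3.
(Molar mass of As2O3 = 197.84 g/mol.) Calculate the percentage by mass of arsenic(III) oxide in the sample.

As2O3 + 2 I2 + 2 H2O → As2O5 + 4 HI
n(I2) per titration = 0.03528 × 0.1514 = 5.341 × 10^-3 mol
From the 1:2 ratio, n(As2O3) in each aliquot = 1/2 × 5.341 × 10^-3 = 2.671 × 10^-3 mol
n(As2O3) in the whole flask = 2.671 × 10^-3 × 200.0/20.00 = 0.02671 mol
mass of As2O3 = 0.02671 × 197.84 = 5.284 g
% As2O3 = 5.284 / 6.190 × 100 = 85.36 %

85.36 %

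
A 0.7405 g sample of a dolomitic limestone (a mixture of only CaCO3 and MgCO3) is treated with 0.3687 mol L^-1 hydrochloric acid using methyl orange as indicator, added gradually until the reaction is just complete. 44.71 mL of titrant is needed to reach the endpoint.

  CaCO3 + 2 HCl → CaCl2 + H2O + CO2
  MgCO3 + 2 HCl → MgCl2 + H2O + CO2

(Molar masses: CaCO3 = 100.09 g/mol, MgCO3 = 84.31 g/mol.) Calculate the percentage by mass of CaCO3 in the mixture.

39.05 %

n(HCl) = 0.04471 × 0.3687 = 0.01648 mol
Let x = n(CaCO3), y = n(MgCO3).
Titrant: 2x + 2y = 0.01648;  mass: 100.09x + 84.31y = 0.7405
Solving, x = 2.889 × 10^-3 mol, y = 5.353 × 10^-3 mol
mass of CaCO3 = 2.889 × 10^-3 × 100.09 = 0.2892 g
% CaCO3 = 0.2892 / 0.7405 × 100 = 39.05 %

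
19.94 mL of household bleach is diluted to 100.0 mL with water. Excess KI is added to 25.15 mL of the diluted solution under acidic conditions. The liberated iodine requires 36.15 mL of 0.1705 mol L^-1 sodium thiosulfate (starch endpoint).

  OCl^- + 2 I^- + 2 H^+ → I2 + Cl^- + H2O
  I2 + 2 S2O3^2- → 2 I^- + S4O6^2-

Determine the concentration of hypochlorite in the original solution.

n(S2O3^2-) = 0.03615 × 0.1705 = 6.164 × 10^-3 mol
n(I2) = n(S2O3^2-)/2 = 3.082 × 10^-3 mol
n(OCl^-) in the aliquot = 3.082 × 10^-3 mol (1:1 ratio)
[OCl^-]_dilute = 3.082 × 10^-3 / 0.02515 = 0.1225 mol/L
[OCl^-]_original = 0.1225 × 100.0/19.94 = 0.6145 mol/L

0.6145 mol/L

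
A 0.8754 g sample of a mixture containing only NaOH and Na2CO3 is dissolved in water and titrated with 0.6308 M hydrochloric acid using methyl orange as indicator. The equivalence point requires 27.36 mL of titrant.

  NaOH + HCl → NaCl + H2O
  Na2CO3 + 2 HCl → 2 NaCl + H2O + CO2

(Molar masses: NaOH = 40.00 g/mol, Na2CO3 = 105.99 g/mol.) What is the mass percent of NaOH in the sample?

n(HCl) = 0.02736 × 0.6308 = 0.01726 mol
Let x = n(NaOH), y = n(Na2CO3).
Titrant: 1x + 2y = 0.01726;  mass: 40.00x + 105.99y = 0.8754
Solving, x = 3.018 × 10^-3 mol, y = 7.120 × 10^-3 mol
mass of NaOH = 3.018 × 10^-3 × 40.00 = 0.1207 g
% NaOH = 0.1207 / 0.8754 × 100 = 13.79 %

13.79 %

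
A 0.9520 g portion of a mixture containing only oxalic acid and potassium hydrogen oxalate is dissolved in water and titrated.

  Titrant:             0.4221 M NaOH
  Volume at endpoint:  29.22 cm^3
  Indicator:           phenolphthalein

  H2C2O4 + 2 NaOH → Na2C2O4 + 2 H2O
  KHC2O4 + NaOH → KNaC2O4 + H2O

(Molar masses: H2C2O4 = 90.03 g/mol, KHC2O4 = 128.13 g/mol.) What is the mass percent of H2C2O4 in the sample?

n(NaOH) = 0.02922 × 0.4221 = 0.01233 mol
Let x = n(H2C2O4), y = n(KHC2O4).
Titrant: 2x + 1y = 0.01233;  mass: 90.03x + 128.13y = 0.9520
Solving, x = 3.780 × 10^-3 mol, y = 4.774 × 10^-3 mol
mass of H2C2O4 = 3.780 × 10^-3 × 90.03 = 0.3403 g
% H2C2O4 = 0.3403 / 0.9520 × 100 = 35.75 %

35.75 %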